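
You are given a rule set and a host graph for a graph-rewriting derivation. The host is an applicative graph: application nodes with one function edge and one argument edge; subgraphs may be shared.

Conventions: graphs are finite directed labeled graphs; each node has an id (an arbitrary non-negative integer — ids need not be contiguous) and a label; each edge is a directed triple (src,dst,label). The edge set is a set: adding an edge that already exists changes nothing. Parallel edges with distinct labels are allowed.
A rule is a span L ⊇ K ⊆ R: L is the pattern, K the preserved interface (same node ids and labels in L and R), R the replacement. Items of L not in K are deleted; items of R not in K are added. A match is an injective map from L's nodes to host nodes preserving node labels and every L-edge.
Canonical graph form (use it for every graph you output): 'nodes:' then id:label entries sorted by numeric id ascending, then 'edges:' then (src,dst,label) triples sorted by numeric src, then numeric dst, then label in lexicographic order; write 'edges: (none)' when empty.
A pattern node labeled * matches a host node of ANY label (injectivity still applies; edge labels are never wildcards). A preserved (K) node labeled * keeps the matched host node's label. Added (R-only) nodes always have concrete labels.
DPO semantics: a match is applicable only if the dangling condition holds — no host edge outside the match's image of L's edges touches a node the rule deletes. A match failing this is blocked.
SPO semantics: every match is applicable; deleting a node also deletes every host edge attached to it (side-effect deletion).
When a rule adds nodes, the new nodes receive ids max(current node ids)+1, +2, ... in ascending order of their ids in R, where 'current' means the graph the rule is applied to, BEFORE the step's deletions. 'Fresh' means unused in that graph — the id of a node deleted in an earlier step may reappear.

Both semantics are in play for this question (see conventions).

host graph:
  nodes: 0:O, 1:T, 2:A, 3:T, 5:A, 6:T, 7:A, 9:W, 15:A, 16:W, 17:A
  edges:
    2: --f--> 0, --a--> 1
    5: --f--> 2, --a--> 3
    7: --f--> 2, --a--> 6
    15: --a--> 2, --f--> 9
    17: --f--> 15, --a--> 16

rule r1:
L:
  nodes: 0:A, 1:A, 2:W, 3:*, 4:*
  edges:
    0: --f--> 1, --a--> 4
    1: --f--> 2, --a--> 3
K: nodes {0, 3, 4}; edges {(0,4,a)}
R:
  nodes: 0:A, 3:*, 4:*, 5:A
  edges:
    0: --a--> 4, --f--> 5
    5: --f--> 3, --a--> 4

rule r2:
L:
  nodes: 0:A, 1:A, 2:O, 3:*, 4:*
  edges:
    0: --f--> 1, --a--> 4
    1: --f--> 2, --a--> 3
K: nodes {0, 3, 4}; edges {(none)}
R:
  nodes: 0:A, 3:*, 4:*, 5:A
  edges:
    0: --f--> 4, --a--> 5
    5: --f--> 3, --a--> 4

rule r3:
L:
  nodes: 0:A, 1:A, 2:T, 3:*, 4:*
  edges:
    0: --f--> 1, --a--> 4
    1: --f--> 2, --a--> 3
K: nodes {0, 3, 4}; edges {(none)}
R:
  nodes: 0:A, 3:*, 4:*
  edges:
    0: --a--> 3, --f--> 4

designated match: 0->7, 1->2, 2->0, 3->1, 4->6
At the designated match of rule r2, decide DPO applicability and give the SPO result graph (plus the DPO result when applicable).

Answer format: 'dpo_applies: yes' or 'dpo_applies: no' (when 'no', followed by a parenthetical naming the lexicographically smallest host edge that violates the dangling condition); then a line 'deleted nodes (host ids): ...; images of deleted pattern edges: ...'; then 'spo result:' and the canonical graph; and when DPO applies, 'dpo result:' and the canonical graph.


dpo_applies: no
(the rule deletes node 2, which keeps host edge (5,2,f) outside the match image — the dangling condition fails, DPO blocks; SPO proceeds and side-deletes such edges)
deleted nodes (host ids): 0, 2; images of deleted pattern edges: (2,0,f); (2,1,a); (7,2,f); (7,6,a)
spo result:
nodes: 1:T, 3:T, 5:A, 6:T, 7:A, 9:W, 15:A, 16:W, 17:A, 18:A
edges: (5,3,a); (7,6,f); (7,18,a); (15,9,f); (17,15,f); (17,16,a); (18,1,f); (18,6,a)


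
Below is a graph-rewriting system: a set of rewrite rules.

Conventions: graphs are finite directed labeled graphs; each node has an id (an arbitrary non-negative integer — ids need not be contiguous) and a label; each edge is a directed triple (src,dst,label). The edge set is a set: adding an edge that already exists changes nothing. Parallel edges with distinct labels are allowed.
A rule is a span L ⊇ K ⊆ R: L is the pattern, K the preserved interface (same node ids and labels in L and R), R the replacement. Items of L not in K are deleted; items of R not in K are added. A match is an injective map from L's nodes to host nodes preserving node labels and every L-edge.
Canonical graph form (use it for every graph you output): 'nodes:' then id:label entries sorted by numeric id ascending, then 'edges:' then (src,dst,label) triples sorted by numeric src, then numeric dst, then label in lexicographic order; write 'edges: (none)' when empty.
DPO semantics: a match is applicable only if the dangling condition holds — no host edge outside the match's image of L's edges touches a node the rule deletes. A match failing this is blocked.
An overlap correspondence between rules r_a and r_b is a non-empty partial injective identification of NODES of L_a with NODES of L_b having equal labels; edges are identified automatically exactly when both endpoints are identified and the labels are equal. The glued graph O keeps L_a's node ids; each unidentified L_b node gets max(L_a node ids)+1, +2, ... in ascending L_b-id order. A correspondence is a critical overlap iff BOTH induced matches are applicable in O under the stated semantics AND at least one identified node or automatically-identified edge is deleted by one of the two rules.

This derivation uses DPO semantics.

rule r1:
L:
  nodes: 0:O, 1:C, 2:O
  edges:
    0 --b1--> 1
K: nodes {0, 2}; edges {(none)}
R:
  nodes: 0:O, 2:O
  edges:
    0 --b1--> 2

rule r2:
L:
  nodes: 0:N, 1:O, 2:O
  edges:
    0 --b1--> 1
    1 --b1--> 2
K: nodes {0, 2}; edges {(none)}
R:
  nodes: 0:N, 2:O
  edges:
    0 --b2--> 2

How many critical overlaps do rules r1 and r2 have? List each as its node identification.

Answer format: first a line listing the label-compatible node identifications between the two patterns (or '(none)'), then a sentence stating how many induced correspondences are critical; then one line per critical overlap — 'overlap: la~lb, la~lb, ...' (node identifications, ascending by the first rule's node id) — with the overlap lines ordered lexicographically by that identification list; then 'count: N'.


label-compatible node identifications between L(r1) and L(r2): 0~1, 0~2, 2~1, 2~2
2 of the induced correspondences are critical overlaps of r1 and r2.
overlap: 0~2, 2~1
overlap: 2~1
count: 2


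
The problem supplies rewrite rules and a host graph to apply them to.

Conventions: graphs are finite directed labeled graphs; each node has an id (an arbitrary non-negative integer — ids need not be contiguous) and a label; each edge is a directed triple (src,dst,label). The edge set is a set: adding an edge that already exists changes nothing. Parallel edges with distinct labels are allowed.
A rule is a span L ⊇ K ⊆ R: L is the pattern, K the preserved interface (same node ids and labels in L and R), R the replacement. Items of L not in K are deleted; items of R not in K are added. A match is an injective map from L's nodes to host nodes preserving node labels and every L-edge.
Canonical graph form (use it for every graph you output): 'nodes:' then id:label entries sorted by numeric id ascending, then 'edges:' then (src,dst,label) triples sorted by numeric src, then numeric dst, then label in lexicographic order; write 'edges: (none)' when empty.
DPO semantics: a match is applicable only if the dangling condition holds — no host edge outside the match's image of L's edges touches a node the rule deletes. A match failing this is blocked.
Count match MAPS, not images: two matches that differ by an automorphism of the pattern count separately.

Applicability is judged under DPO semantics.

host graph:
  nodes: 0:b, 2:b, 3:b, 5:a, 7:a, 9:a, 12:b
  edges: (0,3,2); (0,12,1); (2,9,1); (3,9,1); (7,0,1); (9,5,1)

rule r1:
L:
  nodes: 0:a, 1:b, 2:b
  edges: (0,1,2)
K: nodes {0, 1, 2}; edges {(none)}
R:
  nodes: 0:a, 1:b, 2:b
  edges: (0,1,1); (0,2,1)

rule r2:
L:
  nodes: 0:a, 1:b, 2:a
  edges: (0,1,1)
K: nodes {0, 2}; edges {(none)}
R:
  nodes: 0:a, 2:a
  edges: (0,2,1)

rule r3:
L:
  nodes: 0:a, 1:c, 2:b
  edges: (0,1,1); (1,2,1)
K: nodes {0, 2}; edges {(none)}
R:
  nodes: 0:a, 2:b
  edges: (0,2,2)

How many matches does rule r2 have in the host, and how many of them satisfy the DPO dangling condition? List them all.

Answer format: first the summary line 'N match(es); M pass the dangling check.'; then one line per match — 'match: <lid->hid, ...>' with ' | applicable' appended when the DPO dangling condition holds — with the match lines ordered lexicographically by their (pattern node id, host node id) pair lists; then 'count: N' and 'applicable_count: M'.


2 match(es); 0 pass the dangling check.
match: 0->7, 1->0, 2->5
match: 0->7, 1->0, 2->9
count: 2
applicable_count: 0


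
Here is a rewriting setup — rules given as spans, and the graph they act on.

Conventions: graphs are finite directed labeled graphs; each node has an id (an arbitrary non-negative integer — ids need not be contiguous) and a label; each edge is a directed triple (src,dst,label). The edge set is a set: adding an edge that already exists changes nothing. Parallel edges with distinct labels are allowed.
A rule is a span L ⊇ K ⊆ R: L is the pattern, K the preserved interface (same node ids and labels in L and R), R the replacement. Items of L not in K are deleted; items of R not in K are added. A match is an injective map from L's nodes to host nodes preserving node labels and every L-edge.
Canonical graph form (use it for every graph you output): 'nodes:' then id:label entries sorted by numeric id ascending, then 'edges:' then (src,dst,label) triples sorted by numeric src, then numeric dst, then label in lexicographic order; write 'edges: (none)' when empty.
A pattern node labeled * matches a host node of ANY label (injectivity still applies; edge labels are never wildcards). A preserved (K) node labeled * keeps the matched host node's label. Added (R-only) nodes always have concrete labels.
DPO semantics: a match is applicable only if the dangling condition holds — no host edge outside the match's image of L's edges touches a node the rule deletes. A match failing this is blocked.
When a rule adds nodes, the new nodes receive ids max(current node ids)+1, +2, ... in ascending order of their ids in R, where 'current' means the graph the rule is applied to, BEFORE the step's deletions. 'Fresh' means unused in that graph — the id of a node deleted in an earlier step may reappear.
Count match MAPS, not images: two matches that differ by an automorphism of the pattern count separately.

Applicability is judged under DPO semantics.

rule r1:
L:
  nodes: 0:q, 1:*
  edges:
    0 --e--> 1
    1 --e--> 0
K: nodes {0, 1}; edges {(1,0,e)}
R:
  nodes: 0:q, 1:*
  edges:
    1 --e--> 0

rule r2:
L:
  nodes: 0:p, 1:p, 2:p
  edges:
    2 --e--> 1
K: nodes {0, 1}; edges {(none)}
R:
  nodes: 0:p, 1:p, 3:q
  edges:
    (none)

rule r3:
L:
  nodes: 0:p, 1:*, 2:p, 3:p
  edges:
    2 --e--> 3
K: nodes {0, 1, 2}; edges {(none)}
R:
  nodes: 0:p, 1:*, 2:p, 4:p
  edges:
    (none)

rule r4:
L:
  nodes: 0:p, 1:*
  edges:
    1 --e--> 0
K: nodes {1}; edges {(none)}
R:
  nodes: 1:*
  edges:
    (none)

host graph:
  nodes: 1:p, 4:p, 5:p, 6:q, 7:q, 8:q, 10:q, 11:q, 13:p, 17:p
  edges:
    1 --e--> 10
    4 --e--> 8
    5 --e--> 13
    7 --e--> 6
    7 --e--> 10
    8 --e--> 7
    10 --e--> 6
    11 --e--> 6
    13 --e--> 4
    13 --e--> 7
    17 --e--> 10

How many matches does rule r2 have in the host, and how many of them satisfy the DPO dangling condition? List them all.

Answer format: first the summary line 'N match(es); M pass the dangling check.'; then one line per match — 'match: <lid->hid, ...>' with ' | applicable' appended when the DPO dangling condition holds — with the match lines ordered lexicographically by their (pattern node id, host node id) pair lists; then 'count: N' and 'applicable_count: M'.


6 match(es); 3 pass the dangling check.
match: 0->1, 1->4, 2->13
match: 0->1, 1->13, 2->5 | applicable
match: 0->4, 1->13, 2->5 | applicable
match: 0->5, 1->4, 2->13
match: 0->17, 1->4, 2->13
match: 0->17, 1->13, 2->5 | applicable
count: 6
applicable_count: 3


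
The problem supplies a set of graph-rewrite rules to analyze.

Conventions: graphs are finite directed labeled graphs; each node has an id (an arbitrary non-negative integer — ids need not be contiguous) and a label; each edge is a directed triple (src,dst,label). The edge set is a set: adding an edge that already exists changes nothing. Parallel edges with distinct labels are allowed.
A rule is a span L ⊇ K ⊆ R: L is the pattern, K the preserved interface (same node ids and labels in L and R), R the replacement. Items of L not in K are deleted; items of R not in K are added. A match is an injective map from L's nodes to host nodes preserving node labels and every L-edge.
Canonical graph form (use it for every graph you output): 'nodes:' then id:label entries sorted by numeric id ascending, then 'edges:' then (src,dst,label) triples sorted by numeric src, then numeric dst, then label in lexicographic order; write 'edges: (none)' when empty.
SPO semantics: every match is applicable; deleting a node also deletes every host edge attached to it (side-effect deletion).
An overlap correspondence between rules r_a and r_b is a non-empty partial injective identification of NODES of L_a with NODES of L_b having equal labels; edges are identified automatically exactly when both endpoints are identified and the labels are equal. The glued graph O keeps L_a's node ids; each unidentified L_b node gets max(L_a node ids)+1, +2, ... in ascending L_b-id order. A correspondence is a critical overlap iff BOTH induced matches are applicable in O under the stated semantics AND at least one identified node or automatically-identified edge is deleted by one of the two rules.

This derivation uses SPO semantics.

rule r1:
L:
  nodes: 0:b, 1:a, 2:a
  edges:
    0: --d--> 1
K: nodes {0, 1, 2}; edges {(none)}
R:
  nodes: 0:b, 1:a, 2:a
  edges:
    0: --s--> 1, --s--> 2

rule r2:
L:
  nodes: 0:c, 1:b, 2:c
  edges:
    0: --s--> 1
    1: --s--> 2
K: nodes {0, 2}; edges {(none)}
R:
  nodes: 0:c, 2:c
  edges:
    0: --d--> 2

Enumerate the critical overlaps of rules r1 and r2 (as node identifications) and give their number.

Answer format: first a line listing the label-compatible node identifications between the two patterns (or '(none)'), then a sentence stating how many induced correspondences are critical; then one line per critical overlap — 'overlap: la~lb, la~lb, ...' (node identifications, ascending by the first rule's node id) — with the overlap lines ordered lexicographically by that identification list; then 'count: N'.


label-compatible node identifications between L(r1) and L(r2): 0~1
1 of the induced correspondences is a critical overlap of r1 and r2.
overlap: 0~1
count: 1


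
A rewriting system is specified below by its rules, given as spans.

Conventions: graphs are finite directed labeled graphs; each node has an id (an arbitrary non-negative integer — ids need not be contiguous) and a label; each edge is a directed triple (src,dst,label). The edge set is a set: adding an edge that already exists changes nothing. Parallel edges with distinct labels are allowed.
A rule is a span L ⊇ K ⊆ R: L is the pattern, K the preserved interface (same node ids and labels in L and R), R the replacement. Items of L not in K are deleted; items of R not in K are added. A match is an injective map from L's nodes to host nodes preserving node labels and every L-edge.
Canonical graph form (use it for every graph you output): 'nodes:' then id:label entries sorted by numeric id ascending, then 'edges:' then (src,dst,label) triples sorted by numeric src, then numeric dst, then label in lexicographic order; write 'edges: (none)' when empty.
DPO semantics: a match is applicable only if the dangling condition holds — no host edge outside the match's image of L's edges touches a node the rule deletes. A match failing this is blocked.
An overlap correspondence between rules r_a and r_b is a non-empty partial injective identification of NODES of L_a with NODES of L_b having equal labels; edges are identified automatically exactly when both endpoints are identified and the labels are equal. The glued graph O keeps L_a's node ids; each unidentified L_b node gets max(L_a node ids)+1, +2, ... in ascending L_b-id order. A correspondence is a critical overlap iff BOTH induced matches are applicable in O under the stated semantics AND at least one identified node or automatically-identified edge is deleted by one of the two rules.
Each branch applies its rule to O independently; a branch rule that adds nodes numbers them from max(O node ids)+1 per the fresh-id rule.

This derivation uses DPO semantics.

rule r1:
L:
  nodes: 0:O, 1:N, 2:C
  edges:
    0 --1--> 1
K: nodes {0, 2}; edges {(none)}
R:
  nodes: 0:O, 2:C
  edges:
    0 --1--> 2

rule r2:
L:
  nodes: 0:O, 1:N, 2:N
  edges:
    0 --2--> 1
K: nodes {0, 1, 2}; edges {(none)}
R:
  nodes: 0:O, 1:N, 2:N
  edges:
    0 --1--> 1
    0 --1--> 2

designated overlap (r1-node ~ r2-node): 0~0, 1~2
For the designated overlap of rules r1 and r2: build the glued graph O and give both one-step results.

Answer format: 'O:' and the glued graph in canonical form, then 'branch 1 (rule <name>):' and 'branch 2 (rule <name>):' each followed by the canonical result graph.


O:
nodes: 0:O, 1:N, 2:C, 3:N
edges: (0,1,1); (0,3,2)
branch 1 (rule r1):
nodes: 0:O, 2:C, 3:N
edges: (0,2,1); (0,3,2)
branch 2 (rule r2):
nodes: 0:O, 1:N, 2:C, 3:N
edges: (0,1,1); (0,3,1)


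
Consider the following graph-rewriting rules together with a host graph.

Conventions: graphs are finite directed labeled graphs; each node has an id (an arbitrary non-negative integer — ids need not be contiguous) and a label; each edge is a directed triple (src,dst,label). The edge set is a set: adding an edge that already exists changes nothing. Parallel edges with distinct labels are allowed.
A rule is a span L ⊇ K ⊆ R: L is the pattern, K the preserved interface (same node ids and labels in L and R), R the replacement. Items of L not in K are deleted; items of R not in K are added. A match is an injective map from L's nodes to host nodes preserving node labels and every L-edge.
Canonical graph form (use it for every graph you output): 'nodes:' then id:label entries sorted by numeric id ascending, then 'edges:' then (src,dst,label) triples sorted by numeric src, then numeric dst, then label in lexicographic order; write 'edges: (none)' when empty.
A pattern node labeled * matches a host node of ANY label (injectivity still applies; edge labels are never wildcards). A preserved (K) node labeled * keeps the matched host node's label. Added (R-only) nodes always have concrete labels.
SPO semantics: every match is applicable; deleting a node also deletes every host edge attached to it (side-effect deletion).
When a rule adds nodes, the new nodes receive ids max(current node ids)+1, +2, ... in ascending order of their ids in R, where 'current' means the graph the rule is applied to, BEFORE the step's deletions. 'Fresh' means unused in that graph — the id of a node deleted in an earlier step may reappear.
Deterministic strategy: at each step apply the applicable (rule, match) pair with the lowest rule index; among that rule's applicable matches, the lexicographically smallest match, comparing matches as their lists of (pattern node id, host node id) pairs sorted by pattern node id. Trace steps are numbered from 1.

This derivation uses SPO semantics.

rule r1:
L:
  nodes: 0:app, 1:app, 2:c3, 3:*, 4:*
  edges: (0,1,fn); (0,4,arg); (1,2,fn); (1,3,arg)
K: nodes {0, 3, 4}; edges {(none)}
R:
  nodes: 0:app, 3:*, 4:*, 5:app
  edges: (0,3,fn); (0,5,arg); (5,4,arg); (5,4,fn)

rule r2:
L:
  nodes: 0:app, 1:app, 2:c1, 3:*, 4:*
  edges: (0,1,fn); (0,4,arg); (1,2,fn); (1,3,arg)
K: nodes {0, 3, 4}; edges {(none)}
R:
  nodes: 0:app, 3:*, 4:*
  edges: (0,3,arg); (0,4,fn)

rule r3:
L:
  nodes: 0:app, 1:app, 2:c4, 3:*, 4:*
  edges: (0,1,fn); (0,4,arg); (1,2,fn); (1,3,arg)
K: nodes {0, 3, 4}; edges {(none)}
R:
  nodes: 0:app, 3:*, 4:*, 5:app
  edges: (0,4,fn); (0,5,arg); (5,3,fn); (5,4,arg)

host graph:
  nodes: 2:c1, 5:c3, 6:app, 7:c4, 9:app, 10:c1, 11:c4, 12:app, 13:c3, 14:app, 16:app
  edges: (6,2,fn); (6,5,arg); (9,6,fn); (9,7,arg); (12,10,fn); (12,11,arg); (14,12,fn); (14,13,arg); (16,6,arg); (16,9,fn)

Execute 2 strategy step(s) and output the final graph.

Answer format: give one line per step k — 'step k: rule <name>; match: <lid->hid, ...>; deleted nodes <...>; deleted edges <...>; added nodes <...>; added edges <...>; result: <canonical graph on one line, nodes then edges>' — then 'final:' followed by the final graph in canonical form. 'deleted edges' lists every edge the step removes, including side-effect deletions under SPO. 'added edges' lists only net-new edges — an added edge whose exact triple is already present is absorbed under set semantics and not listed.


step 1: rule r2; match: 0->9, 1->6, 2->2, 3->5, 4->7; deleted nodes 2, 6; deleted edges (6,2,fn); (6,5,arg); (9,6,fn); (9,7,arg); (16,6,arg); added nodes (none); added edges (9,5,arg); (9,7,fn); result: nodes: 5:c3, 7:c4, 9:app, 10:c1, 11:c4, 12:app, 13:c3, 14:app, 16:app edges: (9,5,arg); (9,7,fn); (12,10,fn); (12,11,arg); (14,12,fn); (14,13,arg); (16,9,fn)
step 2: rule r2; match: 0->14, 1->12, 2->10, 3->11, 4->13; deleted nodes 10, 12; deleted edges (12,10,fn); (12,11,arg); (14,12,fn); (14,13,arg); added nodes (none); added edges (14,11,arg); (14,13,fn); result: nodes: 5:c3, 7:c4, 9:app, 11:c4, 13:c3, 14:app, 16:app edges: (9,5,arg); (9,7,fn); (14,11,arg); (14,13,fn); (16,9,fn)
final:
nodes: 5:c3, 7:c4, 9:app, 11:c4, 13:c3, 14:app, 16:app
edges: (9,5,arg); (9,7,fn); (14,11,arg); (14,13,fn); (16,9,fn)


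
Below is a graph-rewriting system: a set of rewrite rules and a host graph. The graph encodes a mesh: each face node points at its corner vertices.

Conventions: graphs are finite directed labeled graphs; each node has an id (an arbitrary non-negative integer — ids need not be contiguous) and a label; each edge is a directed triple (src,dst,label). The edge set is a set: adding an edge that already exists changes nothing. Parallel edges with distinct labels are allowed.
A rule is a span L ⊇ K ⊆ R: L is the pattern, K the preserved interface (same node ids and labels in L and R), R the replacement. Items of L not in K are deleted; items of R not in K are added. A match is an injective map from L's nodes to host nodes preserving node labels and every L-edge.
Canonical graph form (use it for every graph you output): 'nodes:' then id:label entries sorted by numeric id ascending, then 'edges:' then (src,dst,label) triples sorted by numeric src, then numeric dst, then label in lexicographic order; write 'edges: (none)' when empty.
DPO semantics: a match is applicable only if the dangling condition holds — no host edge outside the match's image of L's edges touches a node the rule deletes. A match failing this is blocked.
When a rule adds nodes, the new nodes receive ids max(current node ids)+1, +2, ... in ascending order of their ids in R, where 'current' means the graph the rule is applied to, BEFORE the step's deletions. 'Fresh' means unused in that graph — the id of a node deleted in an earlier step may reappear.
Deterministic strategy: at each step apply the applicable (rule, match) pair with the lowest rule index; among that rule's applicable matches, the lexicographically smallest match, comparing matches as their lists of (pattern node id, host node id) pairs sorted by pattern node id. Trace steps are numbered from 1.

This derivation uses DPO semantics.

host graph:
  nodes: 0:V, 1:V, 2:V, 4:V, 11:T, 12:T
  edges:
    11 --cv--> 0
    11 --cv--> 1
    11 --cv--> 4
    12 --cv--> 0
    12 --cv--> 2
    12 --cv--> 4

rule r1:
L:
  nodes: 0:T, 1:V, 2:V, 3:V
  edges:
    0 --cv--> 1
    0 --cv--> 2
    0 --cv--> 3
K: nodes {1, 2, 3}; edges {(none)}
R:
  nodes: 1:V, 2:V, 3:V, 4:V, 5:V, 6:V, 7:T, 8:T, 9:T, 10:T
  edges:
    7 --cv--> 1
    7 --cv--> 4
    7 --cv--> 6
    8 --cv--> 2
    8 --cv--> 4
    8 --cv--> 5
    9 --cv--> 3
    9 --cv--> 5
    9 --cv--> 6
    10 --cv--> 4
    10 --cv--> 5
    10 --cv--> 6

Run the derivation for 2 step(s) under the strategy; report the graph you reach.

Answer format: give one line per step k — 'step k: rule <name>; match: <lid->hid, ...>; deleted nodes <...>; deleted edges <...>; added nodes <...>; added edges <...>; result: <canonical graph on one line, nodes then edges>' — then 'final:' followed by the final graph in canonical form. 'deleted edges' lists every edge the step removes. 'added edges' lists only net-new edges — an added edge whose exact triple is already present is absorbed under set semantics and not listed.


step 1: rule r1; match: 0->11, 1->0, 2->1, 3->4; deleted nodes 11; deleted edges (11,0,cv); (11,1,cv); (11,4,cv); added nodes 13, 14, 15, 16, 17, 18, 19; added edges (16,0,cv); (16,13,cv); (16,15,cv); (17,1,cv); (17,13,cv); (17,14,cv); (18,4,cv); (18,14,cv); (18,15,cv); (19,13,cv); (19,14,cv); (19,15,cv); result: nodes: 0:V, 1:V, 2:V, 4:V, 12:T, 13:V, 14:V, 15:V, 16:T, 17:T, 18:T, 19:T edges: (12,0,cv); (12,2,cv); (12,4,cv); (16,0,cv); (16,13,cv); (16,15,cv); (17,1,cv); (17,13,cv); (17,14,cv); (18,4,cv); (18,14,cv); (18,15,cv); (19,13,cv); (19,14,cv); (19,15,cv)
step 2: rule r1; match: 0->12, 1->0, 2->2, 3->4; deleted nodes 12; deleted edges (12,0,cv); (12,2,cv); (12,4,cv); added nodes 20, 21, 22, 23, 24, 25, 26; added edges (23,0,cv); (23,20,cv); (23,22,cv); (24,2,cv); (24,20,cv); (24,21,cv); (25,4,cv); (25,21,cv); (25,22,cv); (26,20,cv); (26,21,cv); (26,22,cv); result: nodes: 0:V, 1:V, 2:V, 4:V, 13:V, 14:V, 15:V, 16:T, 17:T, 18:T, 19:T, 20:V, 21:V, 22:V, 23:T, 24:T, 25:T, 26:T edges: (16,0,cv); (16,13,cv); (16,15,cv); (17,1,cv); (17,13,cv); (17,14,cv); (18,4,cv); (18,14,cv); (18,15,cv); (19,13,cv); (19,14,cv); (19,15,cv); (23,0,cv); (23,20,cv); (23,22,cv); (24,2,cv); (24,20,cv); (24,21,cv); (25,4,cv); (25,21,cv); (25,22,cv); (26,20,cv); (26,21,cv); (26,22,cv)
final:
nodes: 0:V, 1:V, 2:V, 4:V, 13:V, 14:V, 15:V, 16:T, 17:T, 18:T, 19:T, 20:V, 21:V, 22:V, 23:T, 24:T, 25:T, 26:T
edges: (16,0,cv); (16,13,cv); (16,15,cv); (17,1,cv); (17,13,cv); (17,14,cv); (18,4,cv); (18,14,cv); (18,15,cv); (19,13,cv); (19,14,cv); (19,15,cv); (23,0,cv); (23,20,cv); (23,22,cv); (24,2,cv); (24,20,cv); (24,21,cv); (25,4,cv); (25,21,cv); (25,22,cv); (26,20,cv); (26,21,cv); (26,22,cv)


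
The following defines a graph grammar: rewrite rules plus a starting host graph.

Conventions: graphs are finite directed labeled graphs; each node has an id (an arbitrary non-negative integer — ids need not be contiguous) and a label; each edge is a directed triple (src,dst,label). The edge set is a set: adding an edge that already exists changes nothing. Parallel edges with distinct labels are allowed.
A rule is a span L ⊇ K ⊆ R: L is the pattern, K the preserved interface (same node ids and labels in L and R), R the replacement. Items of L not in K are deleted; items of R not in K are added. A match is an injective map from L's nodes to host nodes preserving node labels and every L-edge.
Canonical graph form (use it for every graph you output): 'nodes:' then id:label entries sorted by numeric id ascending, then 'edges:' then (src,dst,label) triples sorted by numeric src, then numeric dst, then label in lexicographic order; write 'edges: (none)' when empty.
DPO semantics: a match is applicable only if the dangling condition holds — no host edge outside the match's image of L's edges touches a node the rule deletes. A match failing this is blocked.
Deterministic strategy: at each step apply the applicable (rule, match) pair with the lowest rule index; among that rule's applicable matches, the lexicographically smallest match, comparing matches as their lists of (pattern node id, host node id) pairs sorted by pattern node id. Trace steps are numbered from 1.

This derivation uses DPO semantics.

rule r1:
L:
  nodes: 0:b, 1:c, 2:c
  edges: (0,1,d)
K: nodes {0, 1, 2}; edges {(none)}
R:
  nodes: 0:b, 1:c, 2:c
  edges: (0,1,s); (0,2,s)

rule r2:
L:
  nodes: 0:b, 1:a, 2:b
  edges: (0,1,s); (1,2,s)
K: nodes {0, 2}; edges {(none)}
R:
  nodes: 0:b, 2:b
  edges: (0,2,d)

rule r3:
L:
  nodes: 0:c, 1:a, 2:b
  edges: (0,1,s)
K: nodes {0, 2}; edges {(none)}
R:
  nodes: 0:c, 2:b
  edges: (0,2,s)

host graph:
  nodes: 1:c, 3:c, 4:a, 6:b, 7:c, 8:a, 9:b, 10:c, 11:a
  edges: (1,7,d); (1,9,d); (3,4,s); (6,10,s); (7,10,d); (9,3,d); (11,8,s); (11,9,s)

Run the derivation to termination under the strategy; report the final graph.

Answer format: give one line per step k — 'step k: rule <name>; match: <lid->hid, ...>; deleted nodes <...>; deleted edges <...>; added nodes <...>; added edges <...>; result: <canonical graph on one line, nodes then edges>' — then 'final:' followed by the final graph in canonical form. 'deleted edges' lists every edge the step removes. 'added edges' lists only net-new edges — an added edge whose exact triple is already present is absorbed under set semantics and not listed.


step 1: rule r1; match: 0->9, 1->3, 2->1; deleted nodes (none); deleted edges (9,3,d); added nodes (none); added edges (9,1,s); (9,3,s); result: nodes: 1:c, 3:c, 4:a, 6:b, 7:c, 8:a, 9:b, 10:c, 11:a edges: (1,7,d); (1,9,d); (3,4,s); (6,10,s); (7,10,d); (9,1,s); (9,3,s); (11,8,s); (11,9,s)
step 2: rule r3; match: 0->3, 1->4, 2->6; deleted nodes 4; deleted edges (3,4,s); added nodes (none); added edges (3,6,s); result: nodes: 1:c, 3:c, 6:b, 7:c, 8:a, 9:b, 10:c, 11:a edges: (1,7,d); (1,9,d); (3,6,s); (6,10,s); (7,10,d); (9,1,s); (9,3,s); (11,8,s); (11,9,s)
final:
nodes: 1:c, 3:c, 6:b, 7:c, 8:a, 9:b, 10:c, 11:a
edges: (1,7,d); (1,9,d); (3,6,s); (6,10,s); (7,10,d); (9,1,s); (9,3,s); (11,8,s); (11,9,s)


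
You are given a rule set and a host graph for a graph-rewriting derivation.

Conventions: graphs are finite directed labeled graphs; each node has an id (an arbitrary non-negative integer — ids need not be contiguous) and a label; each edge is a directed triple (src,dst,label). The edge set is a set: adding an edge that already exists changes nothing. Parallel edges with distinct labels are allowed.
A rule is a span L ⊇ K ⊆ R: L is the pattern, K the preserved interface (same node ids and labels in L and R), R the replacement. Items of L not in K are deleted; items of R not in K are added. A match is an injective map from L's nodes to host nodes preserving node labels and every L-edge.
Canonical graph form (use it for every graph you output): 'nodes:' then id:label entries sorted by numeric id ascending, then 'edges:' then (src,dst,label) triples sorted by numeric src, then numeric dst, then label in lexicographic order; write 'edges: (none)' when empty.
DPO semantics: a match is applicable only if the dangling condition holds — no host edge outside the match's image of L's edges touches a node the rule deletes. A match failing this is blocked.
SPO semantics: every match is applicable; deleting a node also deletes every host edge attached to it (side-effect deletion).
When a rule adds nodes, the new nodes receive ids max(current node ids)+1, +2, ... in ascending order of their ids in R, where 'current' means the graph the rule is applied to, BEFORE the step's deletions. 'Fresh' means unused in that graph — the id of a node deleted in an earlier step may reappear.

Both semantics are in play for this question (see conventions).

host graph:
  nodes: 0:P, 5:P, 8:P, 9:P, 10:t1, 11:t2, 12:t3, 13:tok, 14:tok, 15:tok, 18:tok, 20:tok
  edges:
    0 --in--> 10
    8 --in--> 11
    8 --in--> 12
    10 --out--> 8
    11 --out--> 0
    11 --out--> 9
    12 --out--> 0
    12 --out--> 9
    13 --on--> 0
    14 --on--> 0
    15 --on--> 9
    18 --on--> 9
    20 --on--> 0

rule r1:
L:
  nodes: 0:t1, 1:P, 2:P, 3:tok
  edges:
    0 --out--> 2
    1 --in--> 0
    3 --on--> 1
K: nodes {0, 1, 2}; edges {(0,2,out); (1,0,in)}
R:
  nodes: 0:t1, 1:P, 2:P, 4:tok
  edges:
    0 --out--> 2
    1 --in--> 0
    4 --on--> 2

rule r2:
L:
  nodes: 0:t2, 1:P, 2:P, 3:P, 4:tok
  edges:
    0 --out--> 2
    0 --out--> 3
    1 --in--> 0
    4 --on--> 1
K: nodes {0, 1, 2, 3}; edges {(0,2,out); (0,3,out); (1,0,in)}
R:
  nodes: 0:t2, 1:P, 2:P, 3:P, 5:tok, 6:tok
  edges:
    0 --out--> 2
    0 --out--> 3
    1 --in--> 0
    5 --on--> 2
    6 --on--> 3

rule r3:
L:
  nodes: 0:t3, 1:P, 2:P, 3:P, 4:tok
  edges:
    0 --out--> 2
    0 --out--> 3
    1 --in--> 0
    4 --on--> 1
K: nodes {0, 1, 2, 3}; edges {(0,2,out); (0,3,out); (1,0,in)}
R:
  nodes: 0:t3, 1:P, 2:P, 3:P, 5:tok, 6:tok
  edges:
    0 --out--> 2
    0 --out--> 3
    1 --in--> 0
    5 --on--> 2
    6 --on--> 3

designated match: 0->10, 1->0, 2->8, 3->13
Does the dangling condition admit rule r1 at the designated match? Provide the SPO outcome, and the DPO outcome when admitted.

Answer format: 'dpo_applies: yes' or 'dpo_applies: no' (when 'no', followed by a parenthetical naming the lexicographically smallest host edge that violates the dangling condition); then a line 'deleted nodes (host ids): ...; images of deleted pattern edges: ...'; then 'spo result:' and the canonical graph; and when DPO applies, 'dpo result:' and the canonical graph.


dpo_applies: yes
deleted nodes (host ids): 13; images of deleted pattern edges: (13,0,on)
spo result:
nodes: 0:P, 5:P, 8:P, 9:P, 10:t1, 11:t2, 12:t3, 14:tok, 15:tok, 18:tok, 20:tok, 21:tok
edges: (0,10,in); (8,11,in); (8,12,in); (10,8,out); (11,0,out); (11,9,out); (12,0,out); (12,9,out); (14,0,on); (15,9,on); (18,9,on); (20,0,on); (21,8,on)
dpo result:
nodes: 0:P, 5:P, 8:P, 9:P, 10:t1, 11:t2, 12:t3, 14:tok, 15:tok, 18:tok, 20:tok, 21:tok
edges: (0,10,in); (8,11,in); (8,12,in); (10,8,out); (11,0,out); (11,9,out); (12,0,out); (12,9,out); (14,0,on); (15,9,on); (18,9,on); (20,0,on); (21,8,on)


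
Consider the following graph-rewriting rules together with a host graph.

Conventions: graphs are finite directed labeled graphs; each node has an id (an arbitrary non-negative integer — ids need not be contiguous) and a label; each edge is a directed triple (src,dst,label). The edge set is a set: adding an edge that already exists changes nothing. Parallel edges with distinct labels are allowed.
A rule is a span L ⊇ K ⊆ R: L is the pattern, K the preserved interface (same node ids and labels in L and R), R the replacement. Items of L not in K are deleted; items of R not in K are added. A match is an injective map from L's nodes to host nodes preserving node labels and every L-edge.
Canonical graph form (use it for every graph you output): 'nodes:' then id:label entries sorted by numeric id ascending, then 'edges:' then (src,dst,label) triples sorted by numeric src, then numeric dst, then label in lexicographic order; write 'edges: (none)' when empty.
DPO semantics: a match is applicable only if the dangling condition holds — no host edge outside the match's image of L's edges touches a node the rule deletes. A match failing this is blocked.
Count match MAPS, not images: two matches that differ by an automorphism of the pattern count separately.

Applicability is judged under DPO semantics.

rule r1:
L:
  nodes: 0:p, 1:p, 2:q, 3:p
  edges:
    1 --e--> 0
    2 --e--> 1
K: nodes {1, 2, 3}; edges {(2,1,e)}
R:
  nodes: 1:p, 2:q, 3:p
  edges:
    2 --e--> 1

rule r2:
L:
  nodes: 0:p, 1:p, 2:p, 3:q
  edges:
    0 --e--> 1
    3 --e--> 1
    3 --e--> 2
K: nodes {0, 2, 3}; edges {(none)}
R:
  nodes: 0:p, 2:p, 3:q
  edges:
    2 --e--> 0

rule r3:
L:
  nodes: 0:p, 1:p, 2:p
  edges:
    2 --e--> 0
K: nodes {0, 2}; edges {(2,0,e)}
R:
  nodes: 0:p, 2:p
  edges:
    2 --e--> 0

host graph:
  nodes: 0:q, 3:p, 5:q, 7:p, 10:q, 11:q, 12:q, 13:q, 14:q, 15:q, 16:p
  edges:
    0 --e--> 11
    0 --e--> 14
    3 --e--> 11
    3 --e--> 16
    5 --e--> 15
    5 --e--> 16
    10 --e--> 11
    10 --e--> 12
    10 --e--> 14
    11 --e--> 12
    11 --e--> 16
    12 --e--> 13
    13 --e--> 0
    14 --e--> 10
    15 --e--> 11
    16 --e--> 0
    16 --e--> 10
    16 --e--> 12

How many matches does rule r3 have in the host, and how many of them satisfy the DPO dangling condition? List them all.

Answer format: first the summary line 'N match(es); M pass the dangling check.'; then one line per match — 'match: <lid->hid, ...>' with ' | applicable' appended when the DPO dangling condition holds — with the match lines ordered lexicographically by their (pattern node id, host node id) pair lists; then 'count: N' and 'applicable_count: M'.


1 match(es); 1 pass the dangling check.
match: 0->16, 1->7, 2->3 | applicable
count: 1
applicable_count: 1


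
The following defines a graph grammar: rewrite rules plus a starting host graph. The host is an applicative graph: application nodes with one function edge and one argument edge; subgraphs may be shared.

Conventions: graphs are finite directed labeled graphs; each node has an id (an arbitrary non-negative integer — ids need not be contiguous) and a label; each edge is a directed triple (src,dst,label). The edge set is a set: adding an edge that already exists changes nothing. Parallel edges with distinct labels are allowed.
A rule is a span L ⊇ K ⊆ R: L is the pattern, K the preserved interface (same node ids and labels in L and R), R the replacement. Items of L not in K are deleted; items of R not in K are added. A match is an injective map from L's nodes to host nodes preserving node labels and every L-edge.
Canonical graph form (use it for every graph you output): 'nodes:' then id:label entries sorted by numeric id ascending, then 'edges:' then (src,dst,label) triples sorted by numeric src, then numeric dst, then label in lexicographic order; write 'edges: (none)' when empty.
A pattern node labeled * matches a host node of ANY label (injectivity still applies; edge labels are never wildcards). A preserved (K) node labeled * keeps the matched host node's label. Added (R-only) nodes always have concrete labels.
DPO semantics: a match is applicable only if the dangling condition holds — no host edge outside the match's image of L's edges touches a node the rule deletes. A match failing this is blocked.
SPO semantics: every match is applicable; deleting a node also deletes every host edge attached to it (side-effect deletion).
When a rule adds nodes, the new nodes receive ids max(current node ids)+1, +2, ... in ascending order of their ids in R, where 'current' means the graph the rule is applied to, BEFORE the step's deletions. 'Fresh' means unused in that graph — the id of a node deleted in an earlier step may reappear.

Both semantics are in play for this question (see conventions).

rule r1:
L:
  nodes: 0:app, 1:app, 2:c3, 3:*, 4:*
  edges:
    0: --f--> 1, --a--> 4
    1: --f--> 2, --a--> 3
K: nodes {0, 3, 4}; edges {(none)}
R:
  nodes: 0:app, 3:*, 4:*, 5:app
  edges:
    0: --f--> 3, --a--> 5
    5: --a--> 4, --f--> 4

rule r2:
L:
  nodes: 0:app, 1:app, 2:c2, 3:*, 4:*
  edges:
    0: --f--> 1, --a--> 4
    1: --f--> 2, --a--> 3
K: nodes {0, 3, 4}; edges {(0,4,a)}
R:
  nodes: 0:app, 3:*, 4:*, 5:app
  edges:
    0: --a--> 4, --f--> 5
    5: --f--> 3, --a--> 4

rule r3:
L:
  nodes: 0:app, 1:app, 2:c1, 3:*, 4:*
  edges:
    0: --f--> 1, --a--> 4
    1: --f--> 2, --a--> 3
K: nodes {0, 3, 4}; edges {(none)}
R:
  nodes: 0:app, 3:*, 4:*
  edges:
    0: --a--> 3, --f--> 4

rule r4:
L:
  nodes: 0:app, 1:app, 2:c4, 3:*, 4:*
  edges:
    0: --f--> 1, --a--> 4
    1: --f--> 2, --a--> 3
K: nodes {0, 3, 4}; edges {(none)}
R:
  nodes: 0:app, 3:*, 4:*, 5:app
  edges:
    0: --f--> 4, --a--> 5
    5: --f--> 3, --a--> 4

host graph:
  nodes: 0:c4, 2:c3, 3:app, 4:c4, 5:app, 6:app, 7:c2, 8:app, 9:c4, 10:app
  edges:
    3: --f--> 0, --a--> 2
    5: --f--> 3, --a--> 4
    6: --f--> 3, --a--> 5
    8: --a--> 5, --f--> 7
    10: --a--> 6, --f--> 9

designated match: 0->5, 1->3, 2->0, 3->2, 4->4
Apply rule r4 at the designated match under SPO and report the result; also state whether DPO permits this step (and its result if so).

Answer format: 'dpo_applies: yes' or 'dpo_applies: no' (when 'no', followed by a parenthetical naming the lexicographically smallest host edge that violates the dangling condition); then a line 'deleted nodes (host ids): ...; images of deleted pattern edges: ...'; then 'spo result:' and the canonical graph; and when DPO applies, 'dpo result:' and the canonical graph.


dpo_applies: no
(the rule deletes node 3, which keeps host edge (6,3,f) outside the match image — the dangling condition fails, DPO blocks; SPO proceeds and side-deletes such edges)
deleted nodes (host ids): 0, 3; images of deleted pattern edges: (3,0,f); (3,2,a); (5,3,f); (5,4,a)
spo result:
nodes: 2:c3, 4:c4, 5:app, 6:app, 7:c2, 8:app, 9:c4, 10:app, 11:app
edges: (5,4,f); (5,11,a); (6,5,a); (8,5,a); (8,7,f); (10,6,a); (10,9,f); (11,2,f); (11,4,a)
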